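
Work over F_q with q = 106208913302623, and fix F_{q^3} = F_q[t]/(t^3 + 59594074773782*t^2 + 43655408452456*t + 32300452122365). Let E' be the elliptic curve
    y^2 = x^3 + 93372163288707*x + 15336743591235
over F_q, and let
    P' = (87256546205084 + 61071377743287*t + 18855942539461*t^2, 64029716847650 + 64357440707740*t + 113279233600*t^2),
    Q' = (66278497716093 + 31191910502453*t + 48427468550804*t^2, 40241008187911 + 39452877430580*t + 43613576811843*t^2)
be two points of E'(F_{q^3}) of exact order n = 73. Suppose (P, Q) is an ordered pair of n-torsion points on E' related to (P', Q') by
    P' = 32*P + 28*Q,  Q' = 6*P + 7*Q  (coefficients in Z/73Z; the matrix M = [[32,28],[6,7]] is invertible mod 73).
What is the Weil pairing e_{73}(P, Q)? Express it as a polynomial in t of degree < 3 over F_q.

e_{73} is bilinear + alternating on E[73], so e_{73}(32*P + 28*Q, 6*P + 7*Q) = e_{73}(P,Q)^(32*7-28*6).
So e_{73}(P,Q) = e_{73}(P',Q')^{30}, since 56*30 = 1 mod 73.
Run Miller on y^2=x^3+93372163288707*x+15336743591235 over F_{106208913302623}: ladder 1001001 (7 bits); e = f_P(D_Q)/f_Q(D_P).
e_{73}(P',Q') = 100119883646226 + 76586063212654*t + 37863701156685*t^2.
Finally e_{73}(P,Q) = 106105789572627 + 87908114659236*t + 82921641412601*t^2.

106105789572627 + 87908114659236*t + 82921641412601*t^2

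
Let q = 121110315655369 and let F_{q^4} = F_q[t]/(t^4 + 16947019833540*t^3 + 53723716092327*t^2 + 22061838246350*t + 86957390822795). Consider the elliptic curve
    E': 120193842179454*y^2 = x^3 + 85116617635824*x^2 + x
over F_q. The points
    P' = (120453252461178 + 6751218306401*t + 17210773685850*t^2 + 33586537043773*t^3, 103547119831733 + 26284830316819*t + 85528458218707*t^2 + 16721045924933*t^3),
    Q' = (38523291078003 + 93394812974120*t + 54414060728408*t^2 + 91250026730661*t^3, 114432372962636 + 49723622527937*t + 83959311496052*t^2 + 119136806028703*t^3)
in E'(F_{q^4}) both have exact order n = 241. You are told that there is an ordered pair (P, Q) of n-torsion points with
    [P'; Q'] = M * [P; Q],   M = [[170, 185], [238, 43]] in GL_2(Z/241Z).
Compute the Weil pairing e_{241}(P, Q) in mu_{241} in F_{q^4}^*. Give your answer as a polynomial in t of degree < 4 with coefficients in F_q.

e_{241}(aP+bQ,cP+dQ) = e_{241}(P,Q)^(ad-bc); with (a,b,c,d)=(170,185,238,43) this gives the det-241 law.
det M = 170*43 - 185*238 = -36720 = 153 (mod 241); 153^{-1} = 178 (mod 241).
(x,y)|->(36478391472480x+97614291561401,36478391472480y) sends E' to y^2=x^3+72738081806778*x.
Build f_{241,P'} and f_{241,Q'} via the 8-bit ladder of 241=11110001_2; evaluate at shifted divisors; quotient in F_{121110315655369^4}.
Miller gives e_{241}(P',Q') = 33799284170317 + 113474549106042*t + 73374575014401*t^2 + 53569109941461*t^3 in F_{121110315655369^4}.
e_{241}(P,Q) = (33799284170317 + 113474549106042*t + 73374575014401*t^2 + 53569109941461*t^3)^{178} = 30737593566625 + 34356631986379*t + 62922185892803*t^2 + 99622948610250*t^3.

30737593566625 + 34356631986379*t + 62922185892803*t^2 + 99622948610250*t^3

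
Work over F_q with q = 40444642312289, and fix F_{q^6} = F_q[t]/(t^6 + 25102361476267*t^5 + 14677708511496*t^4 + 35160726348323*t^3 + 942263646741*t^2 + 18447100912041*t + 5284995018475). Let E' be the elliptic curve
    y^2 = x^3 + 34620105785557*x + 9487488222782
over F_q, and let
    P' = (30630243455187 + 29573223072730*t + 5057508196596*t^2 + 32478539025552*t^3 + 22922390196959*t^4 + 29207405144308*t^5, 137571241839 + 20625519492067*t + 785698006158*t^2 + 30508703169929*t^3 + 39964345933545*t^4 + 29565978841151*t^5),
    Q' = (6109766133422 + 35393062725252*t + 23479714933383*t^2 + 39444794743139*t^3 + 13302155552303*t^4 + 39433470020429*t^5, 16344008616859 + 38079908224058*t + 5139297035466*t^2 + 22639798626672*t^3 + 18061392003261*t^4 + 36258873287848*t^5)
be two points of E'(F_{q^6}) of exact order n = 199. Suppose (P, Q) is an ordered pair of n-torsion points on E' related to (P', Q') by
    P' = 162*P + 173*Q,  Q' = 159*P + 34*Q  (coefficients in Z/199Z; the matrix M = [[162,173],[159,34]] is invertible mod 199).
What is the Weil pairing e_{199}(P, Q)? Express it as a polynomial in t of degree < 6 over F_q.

17736513036483 + 30536131619304*t + 19538488517045*t^2 + 34731471931151*t^3 + 11368930193500*t^4 + 8249913492352*t^5

Under M = [[162,173],[159,34]] in GL_2(Z/199), e_{199}(P',Q') = e_{199}(P,Q)^(162*34-173*159 mod 199).
det M = 162*34 - 173*159 = -21999 = 90 (mod 199); 90^{-1} = 157 (mod 199).
Miller loop for e_{199} over F_{40444642312289^6}: bits of 199 = 11000111; 7 double steps + 4 add steps, l/v at each.
So e_{199}(P',Q') = 17535313235748 + 27713603530922*t + 33535939264720*t^2 + 16543651156050*t^3 + 33733296882797*t^4 + 33999595108599*t^5.
Hence e(P,Q) = 17736513036483 + 30536131619304*t + 19538488517045*t^2 + 34731471931151*t^3 + 11368930193500*t^4 + 8249913492352*t^5 in F_{40444642312289^6}^*.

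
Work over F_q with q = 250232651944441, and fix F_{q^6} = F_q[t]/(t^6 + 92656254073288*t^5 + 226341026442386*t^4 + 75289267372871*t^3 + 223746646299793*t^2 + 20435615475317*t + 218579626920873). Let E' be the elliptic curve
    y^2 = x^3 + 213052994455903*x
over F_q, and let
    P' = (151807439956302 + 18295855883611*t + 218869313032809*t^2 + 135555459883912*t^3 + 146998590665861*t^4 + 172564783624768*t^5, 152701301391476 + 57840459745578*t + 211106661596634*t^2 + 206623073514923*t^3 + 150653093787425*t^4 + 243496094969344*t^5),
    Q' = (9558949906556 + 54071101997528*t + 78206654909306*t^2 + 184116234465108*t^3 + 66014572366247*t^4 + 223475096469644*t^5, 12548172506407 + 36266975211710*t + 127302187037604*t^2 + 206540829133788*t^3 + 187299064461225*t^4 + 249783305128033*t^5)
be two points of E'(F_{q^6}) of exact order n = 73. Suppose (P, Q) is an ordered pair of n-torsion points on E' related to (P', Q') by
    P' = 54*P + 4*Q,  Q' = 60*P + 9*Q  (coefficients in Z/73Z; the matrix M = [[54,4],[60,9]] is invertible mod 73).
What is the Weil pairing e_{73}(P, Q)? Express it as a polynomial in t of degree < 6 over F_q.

Alternating bilinearity on E[73] (values in mu_{73} in F_{250232651944441^6}) gives e(P',Q') = e(P,Q)^det(M).
det M = 54*9 - 4*60 = 246 = 27 (mod 73); 27^{-1} = 46 (mod 73).
7-bit Miller (1001001) on E'/F_{250232651944441} with a'=213052994455903, b'=0: accumulate tangent/chord ratios at Q'+S and P'+S'.
f_P(D_Q)/f_Q(D_P) = 199856556828058 + 142479838417450*t + 150381370798597*t^2 + 146824876323877*t^3 + 136763298214356*t^4 + 129551029260804*t^5.
(199856556828058 + 142479838417450*t + 150381370798597*t^2 + 146824876323877*t^3 + 136763298214356*t^4 + 129551029260804*t^5)^{46} mod (250232651944441,f) = 72709369184971 + 99944442452406*t + 171035870596242*t^2 + 208516683835994*t^3 + 4678895240317*t^4 + 59895566700124*t^5.

72709369184971 + 99944442452406*t + 171035870596242*t^2 + 208516683835994*t^3 + 4678895240317*t^4 + 59895566700124*t^5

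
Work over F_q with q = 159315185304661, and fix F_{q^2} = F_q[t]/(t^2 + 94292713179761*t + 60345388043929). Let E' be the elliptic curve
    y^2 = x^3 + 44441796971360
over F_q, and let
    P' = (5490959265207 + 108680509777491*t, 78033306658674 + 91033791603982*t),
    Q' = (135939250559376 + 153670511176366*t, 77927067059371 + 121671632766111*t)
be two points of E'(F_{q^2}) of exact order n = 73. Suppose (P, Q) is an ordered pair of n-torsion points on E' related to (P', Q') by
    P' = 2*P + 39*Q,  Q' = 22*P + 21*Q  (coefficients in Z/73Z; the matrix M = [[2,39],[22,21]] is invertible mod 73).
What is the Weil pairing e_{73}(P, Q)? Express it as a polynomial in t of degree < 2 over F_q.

94625343667349 + 108755395921366*t

e_{73} is bilinear + alternating on E[73], so e_{73}(2*P + 39*Q, 22*P + 21*Q) = e_{73}(P,Q)^(2*21-39*22).
Hence e(P,Q) = e(P',Q')^{28} where 28 = 60^{-1} mod 73.
n = 73 = (1001001)_2 (7 bits, wt 3); accumulate f_{73,P'}(Q'+S)/f_{73,P'}(S) along the 6-step ladder.
The quotient is 73839366377204 + 110450869003349*t.
Thus e_{73}(P,Q) = 94625343667349 + 108755395921366*t.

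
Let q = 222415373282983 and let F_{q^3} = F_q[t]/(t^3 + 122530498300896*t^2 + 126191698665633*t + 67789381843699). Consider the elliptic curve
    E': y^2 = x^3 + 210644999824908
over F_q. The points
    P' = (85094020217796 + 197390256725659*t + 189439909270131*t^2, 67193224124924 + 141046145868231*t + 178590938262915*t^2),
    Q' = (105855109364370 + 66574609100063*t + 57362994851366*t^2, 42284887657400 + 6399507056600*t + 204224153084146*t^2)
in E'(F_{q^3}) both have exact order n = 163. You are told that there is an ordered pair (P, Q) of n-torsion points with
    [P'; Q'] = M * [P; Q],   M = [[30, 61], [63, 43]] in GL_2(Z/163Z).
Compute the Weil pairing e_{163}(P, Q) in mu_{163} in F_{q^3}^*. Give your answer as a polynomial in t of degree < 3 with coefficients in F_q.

e_{163} is bilinear + alternating on E[163], so e_{163}(30*P + 61*Q, 63*P + 43*Q) = e_{163}(P,Q)^(30*43-61*63).
Inverting 55 mod 163: 83. Thus e_{163}(P,Q) = e(P',Q')^{83}.
n = 163 = (10100011)_2 (8 bits, wt 4); accumulate f_{163,P'}(Q'+S)/f_{163,P'}(S) along the 7-step ladder.
Miller gives e_{163}(P',Q') = 188254890997089 + 5866356274824*t + 211732285852022*t^2 in F_{222415373282983^3}.
Finally e_{163}(P,Q) = 58981995703878 + 86901804054263*t + 60766829732403*t^2.

58981995703878 + 86901804054263*t + 60766829732403*t^2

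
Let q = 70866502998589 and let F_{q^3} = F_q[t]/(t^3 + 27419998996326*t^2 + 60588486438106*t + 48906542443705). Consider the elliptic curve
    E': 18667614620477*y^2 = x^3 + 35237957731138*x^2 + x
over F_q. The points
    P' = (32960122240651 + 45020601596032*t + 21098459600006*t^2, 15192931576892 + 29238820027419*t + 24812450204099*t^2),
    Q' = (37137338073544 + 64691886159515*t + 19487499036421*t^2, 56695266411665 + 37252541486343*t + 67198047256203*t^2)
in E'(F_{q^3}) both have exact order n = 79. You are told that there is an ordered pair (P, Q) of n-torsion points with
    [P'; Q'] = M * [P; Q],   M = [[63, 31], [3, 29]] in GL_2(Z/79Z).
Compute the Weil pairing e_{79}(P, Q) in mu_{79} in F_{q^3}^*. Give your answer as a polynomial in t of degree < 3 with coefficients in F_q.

28277225876605 + 57007140485470*t + 48433352568713*t^2

Under M = [[63,31],[3,29]] in GL_2(Z/79), e_{79}(P',Q') = e_{79}(P,Q)^(63*29-31*3 mod 79).
det M = 63*29 - 31*3 = 1734 = 75 (mod 79); 75^{-1} = 59 (mod 79).
Montgomery->Weierstrass: x_W = 27247585001437*x+63135176685898, y_W=27247585001437*y on F_{70866502998589}; lands on y^2=x^3+4829696746445.
n = 79 = (1001111)_2 (7 bits, wt 5); accumulate f_{79,P'}(Q'+S)/f_{79,P'}(S) along the 6-step ladder.
The quotient is 41478108661247 + 22288768911872*t + 48432083867104*t^2.
Hence e(P,Q) = 28277225876605 + 57007140485470*t + 48433352568713*t^2 in F_{70866502998589^3}^*.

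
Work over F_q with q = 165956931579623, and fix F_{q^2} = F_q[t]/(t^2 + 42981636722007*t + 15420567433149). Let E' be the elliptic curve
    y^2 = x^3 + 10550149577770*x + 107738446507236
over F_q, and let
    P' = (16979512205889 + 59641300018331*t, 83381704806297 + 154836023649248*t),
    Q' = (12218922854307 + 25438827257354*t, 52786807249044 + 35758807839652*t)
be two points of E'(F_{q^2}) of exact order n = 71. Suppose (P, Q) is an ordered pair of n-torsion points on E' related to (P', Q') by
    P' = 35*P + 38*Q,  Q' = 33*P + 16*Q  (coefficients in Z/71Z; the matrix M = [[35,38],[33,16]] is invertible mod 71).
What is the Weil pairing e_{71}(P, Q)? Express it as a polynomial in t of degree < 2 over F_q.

157628145774801 + 117221010091758*t

Alternating bilinearity on E[71] (values in mu_{71} in F_{165956931579623^2}) gives e(P',Q') = e(P,Q)^det(M).
det(M) mod 71 = 16; its inverse in (Z/71)^* is 40 (check: 16*40 mod 71 = 1).
Build f_{71,P'} and f_{71,Q'} via the 7-bit ladder of 71=1000111_2; evaluate at shifted divisors; quotient in F_{165956931579623^2}.
f_P(D_Q)/f_Q(D_P) = 4474190159414 + 21809838503045*t.
(4474190159414 + 21809838503045*t)^{40} mod (165956931579623,f) = 157628145774801 + 117221010091758*t.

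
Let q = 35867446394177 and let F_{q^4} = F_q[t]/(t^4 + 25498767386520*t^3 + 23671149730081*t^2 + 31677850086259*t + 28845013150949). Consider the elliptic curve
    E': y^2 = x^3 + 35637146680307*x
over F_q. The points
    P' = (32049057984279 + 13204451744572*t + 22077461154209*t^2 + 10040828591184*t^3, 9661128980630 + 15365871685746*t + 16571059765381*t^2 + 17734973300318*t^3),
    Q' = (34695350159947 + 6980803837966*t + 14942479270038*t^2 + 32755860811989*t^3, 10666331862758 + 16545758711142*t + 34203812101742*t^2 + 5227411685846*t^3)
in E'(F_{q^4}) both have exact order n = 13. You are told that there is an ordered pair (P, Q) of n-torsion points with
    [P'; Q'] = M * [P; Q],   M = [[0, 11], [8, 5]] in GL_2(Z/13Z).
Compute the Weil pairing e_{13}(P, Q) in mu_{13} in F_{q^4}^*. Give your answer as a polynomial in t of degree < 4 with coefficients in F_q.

e_{13} is bilinear + alternating on E[13], so e_{13}(11*Q, 8*P + 5*Q) = e_{13}(P,Q)^(0*5-11*8).
det M = 0*5 - 11*8 = -88 = 3 (mod 13); 3^{-1} = 9 (mod 13).
4-bit Miller (1101) on E'/F_{35867446394177} with a'=35637146680307, b'=0: accumulate tangent/chord ratios at Q'+S and P'+S'.
So e_{13}(P',Q') = 22183882080345 + 26577055823225*t + 4481623586492*t^2 + 26124883399527*t^3.
Thus e_{13}(P,Q) = 29764777313309 + 18860924751255*t + 11217818549596*t^2 + 8692762986900*t^3.

29764777313309 + 18860924751255*t + 11217818549596*t^2 + 8692762986900*t^3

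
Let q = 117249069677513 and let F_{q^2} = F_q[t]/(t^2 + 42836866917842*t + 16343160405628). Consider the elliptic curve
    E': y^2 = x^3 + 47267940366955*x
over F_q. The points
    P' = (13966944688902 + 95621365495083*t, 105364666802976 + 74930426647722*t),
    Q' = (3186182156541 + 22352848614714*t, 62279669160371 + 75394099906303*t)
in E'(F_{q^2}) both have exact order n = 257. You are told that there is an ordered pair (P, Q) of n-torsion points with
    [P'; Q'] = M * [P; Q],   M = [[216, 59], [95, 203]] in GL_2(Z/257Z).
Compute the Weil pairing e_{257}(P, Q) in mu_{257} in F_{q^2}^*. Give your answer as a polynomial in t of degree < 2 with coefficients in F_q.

27970914493482 + 50437342346085*t

Alternating bilinearity on E[257] (values in mu_{257} in F_{117249069677513^2}) gives e(P',Q') = e(P,Q)^det(M).
det(M) mod 257 = 207; its inverse in (Z/257)^* is 221 (check: 207*221 mod 257 = 1).
Double-and-add over 100000001: 9-1 doublings, 2-1 additions; each step l_{T,T}/v_{2T} or l_{T,P'}/v at Q'+S for random S.
So e_{257}(P',Q') = 100242053530431 + 110163899761875*t.
Thus e_{257}(P,Q) = 27970914493482 + 50437342346085*t.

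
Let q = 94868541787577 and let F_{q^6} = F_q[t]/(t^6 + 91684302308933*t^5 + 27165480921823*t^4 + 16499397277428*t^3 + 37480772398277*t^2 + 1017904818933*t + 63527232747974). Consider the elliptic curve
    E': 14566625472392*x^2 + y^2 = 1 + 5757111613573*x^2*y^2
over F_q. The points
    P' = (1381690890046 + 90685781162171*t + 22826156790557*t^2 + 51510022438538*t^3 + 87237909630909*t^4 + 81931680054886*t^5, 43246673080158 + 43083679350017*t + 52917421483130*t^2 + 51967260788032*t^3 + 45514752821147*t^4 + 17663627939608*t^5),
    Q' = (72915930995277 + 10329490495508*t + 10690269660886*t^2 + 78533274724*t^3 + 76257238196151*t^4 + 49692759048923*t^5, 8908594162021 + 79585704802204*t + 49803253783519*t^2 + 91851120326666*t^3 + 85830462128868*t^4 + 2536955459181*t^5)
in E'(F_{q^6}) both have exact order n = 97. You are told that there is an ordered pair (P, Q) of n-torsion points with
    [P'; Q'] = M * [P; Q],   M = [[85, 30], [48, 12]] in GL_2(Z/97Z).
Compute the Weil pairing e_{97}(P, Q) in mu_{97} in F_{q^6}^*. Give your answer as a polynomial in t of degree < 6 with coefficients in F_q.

59431328611117 + 46603127947090*t + 94326797091742*t^2 + 38385311730177*t^3 + 62277112779*t^4 + 24621948272790*t^5

e_{97}(aP+bQ,cP+dQ) = e_{97}(P,Q)^(ad-bc); with (a,b,c,d)=(85,30,48,12) this gives the det-97 law.
Inverting 65 mod 97: 3. Thus e_{97}(P,Q) = e(P',Q')^{3}.
Edwards a_E,d_E -> Montgomery A=22792023426409,B=901517945474 -> Weierstrass 37000049110673,0 via alpha=50821560408116,beta=25919513911599.
Double-and-add over 1100001: 7-1 doublings, 3-1 additions; each step l_{T,T}/v_{2T} or l_{T,P'}/v at Q'+S for random S.
Result: e(P',Q') = 30204575112175 + 9272781391638*t + 33086312693073*t^2 + 22199062471200*t^3 + 29650569546408*t^4 + 67123561004513*t^5.
Raise to 3: e(P,Q) = 59431328611117 + 46603127947090*t + 94326797091742*t^2 + 38385311730177*t^3 + 62277112779*t^4 + 24621948272790*t^5 in mu_{97}.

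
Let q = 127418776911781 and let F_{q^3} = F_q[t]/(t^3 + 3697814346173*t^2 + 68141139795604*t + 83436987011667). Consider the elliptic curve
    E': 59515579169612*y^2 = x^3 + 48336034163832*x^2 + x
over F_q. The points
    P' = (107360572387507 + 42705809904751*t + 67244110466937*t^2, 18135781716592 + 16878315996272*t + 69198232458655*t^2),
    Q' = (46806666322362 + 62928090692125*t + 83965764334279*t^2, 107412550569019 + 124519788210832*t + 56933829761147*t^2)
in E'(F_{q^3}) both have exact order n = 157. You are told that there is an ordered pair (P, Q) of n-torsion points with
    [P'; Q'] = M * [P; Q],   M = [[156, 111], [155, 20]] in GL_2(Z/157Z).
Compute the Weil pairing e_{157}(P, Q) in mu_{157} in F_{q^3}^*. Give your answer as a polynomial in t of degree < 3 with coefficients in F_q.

e_{157} is bilinear + alternating on E[157], so e_{157}(156*P + 111*Q, 155*P + 20*Q) = e_{157}(P,Q)^(156*20-111*155).
Hence e(P,Q) = e(P',Q')^{7} where 7 = 45^{-1} mod 157.
Set x_W=45703202796025*u+74740611837568, y_W=45703202796025*v; then E': y_W^2=x_W^3+18892691449580*x_W+56295688915468.
Double-and-add over 10011101: 8-1 doublings, 5-1 additions; each step l_{T,T}/v_{2T} or l_{T,P'}/v at Q'+S for random S.
The quotient is 61074233959543 + 93210083163713*t + 118347711161469*t^2.
e_{157}(P,Q) = (61074233959543 + 93210083163713*t + 118347711161469*t^2)^{7} = 10972979202433 + 51098220956885*t + 91725296787431*t^2.

10972979202433 + 51098220956885*t + 91725296787431*t^2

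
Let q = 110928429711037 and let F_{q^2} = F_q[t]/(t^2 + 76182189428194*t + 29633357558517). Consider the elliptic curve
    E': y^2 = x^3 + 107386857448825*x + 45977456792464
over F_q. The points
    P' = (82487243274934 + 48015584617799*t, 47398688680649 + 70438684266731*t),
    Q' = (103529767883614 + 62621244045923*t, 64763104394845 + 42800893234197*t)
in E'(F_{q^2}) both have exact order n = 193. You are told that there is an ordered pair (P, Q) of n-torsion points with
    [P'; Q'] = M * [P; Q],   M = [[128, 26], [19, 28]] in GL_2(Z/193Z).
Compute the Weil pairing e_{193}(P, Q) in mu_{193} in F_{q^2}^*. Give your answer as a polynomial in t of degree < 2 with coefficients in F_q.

e_{193} is bilinear + alternating on E[193], so e_{193}(128*P + 26*Q, 19*P + 28*Q) = e_{193}(P,Q)^(128*28-26*19).
Hence e(P,Q) = e(P',Q')^{97} where 97 = 2^{-1} mod 193.
Run Miller on y^2=x^3+107386857448825*x+45977456792464 over F_{110928429711037}: ladder 11000001 (8 bits); e = f_P(D_Q)/f_Q(D_P).
Miller gives e_{193}(P',Q') = 7092474698011 + 65245780845660*t in F_{110928429711037^2}.
Hence e(P,Q) = 95167171163618 + 40219857131028*t in F_{110928429711037^2}^*.

95167171163618 + 40219857131028*t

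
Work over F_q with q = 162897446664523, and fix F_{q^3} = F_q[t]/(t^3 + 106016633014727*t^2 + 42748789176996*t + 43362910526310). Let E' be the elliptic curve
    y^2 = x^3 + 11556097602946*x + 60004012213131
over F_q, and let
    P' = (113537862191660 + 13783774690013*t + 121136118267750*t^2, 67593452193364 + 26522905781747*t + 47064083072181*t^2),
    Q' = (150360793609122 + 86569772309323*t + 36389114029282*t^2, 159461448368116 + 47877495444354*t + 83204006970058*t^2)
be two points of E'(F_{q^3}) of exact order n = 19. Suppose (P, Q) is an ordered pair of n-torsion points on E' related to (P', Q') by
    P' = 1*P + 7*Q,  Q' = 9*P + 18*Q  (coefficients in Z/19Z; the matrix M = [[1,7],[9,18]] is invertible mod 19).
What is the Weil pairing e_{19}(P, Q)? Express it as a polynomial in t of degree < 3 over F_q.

19973107363653 + 66422298276372*t + 156137218844116*t^2

Since e_{19}(P,P)=e_{19}(Q,Q)=1 and e_{19}(Q,P)=e_{19}(P,Q)^{-1}, expanding e_{19}(1*P + 7*Q,9*P + 18*Q) leaves e(P,Q)^det(M).
So e_{19}(P,Q) = e_{19}(P',Q')^{8}, since 12*8 = 1 mod 19.
5-bit Miller (10011) on E'/F_{162897446664523} with a'=11556097602946, b'=60004012213131: accumulate tangent/chord ratios at Q'+S and P'+S'.
f_P(D_Q)/f_Q(D_P) = 10252649245075 + 128027976105127*t + 80649075639031*t^2.
Thus e_{19}(P,Q) = 19973107363653 + 66422298276372*t + 156137218844116*t^2.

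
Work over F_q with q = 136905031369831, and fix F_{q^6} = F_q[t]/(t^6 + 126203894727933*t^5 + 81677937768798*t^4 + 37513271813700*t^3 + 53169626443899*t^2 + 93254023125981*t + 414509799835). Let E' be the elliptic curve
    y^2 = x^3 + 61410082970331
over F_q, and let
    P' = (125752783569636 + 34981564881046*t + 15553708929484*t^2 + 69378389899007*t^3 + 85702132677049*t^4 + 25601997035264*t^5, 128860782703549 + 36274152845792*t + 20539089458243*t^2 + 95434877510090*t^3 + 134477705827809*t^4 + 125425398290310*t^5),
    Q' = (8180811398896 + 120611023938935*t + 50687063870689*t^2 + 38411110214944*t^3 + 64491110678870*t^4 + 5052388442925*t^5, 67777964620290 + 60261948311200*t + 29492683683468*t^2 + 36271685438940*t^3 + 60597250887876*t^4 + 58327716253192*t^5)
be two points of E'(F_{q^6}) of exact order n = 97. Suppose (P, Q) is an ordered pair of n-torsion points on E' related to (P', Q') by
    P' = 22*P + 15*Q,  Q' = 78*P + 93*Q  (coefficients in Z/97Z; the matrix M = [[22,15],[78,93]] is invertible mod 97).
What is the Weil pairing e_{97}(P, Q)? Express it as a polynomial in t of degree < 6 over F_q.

e_{97} is bilinear + alternating on E[97], so e_{97}(22*P + 15*Q, 78*P + 93*Q) = e_{97}(P,Q)^(22*93-15*78).
22*93 - 15*78 = 876; reduced mod 97: det = 3, inverse 65.
7-bit Miller (1100001) on E'/F_{136905031369831} with a'=0, b'=61410082970331: accumulate tangent/chord ratios at Q'+S and P'+S'.
The quotient is 9246918076750 + 48094998966459*t + 136699704511539*t^2 + 44809222700940*t^3 + 106970896681265*t^4 + 44808531706241*t^5.
Raise to 65: e(P,Q) = 112425485004207 + 122714862781010*t + 133110921646530*t^2 + 45109028980128*t^3 + 116329208485037*t^4 + 21209975268993*t^5 in mu_{97}.

112425485004207 + 122714862781010*t + 133110921646530*t^2 + 45109028980128*t^3 + 116329208485037*t^4 + 21209975268993*t^5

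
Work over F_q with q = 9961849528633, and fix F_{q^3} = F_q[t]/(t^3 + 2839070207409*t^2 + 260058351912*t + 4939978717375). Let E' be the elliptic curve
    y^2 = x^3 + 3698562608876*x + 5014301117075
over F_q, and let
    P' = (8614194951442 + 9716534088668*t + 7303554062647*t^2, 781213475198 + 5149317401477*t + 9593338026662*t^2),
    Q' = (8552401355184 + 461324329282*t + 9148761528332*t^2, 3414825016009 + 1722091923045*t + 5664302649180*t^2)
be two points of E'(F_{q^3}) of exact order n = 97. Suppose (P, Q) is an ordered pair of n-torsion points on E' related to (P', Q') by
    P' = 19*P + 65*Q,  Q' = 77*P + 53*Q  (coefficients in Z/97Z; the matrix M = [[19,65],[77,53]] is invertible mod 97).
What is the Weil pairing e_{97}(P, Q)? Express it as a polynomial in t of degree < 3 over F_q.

The 97-Weil pairing on E[97] over F_{9961849528633} is alternating-bilinear: e_{97}(P',Q') = e_{97}(P,Q)^det(M).
det(M) mod 97 = 76; its inverse in (Z/97)^* is 60 (check: 76*60 mod 97 = 1).
Run Miller on y^2=x^3+3698562608876*x+5014301117075 over F_{9961849528633}: ladder 1100001 (7 bits); e = f_P(D_Q)/f_Q(D_P).
Miller gives e_{97}(P',Q') = 9014568378533 + 3050081578298*t + 3414641679631*t^2 in F_{9961849528633^3}.
(9014568378533 + 3050081578298*t + 3414641679631*t^2)^{60} mod (9961849528633,f) = 792578882808 + 7226565349492*t + 8835275941765*t^2.

792578882808 + 7226565349492*t + 8835275941765*t^2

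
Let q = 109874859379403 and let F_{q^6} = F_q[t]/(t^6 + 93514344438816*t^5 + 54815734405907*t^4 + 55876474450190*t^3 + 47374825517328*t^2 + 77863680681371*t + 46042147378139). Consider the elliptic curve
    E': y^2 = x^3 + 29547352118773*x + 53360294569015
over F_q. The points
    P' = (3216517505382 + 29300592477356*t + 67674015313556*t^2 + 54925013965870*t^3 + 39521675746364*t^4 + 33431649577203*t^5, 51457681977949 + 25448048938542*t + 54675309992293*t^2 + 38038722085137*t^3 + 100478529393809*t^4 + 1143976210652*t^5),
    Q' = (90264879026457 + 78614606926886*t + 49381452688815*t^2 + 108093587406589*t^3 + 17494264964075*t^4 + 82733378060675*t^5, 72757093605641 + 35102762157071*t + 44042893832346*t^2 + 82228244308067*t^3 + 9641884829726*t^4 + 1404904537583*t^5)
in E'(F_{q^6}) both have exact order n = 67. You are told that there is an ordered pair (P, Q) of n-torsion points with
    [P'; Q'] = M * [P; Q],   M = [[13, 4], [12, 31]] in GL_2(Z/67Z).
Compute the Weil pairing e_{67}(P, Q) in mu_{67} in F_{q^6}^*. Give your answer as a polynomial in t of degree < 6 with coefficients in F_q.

67380622206984 + 16285271607096*t + 588603277257*t^2 + 93480006535647*t^3 + 81559364155868*t^4 + 4183371373940*t^5

The 67-Weil pairing on E[67] over F_{109874859379403} is alternating-bilinear: e_{67}(P',Q') = e_{67}(P,Q)^det(M).
Hence e(P,Q) = e(P',Q')^{57} where 57 = 20^{-1} mod 67.
Run Miller on y^2=x^3+29547352118773*x+53360294569015 over F_{109874859379403}: ladder 1000011 (7 bits); e = f_P(D_Q)/f_Q(D_P).
e_{67}(P',Q') = 87298794788343 + 32176390055099*t + 107920439831042*t^2 + 99019784175866*t^3 + 56199093527901*t^4 + 104059884877477*t^5.
Hence e(P,Q) = 67380622206984 + 16285271607096*t + 588603277257*t^2 + 93480006535647*t^3 + 81559364155868*t^4 + 4183371373940*t^5 in F_{109874859379403^6}^*.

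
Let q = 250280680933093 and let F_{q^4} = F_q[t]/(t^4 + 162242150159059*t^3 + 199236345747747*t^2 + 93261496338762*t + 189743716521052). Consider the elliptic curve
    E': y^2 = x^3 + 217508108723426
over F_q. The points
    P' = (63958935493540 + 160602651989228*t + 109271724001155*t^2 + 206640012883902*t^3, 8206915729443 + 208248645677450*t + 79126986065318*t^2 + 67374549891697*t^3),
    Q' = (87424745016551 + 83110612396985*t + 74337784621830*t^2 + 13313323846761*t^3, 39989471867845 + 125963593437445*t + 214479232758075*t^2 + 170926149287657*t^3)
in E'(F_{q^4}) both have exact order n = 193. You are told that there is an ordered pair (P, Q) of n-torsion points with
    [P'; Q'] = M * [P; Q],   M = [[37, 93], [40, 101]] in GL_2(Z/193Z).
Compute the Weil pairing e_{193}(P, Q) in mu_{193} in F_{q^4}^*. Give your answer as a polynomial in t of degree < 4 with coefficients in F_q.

113163813883578 + 10509431071515*t + 98104607492211*t^2 + 211857469769794*t^3

e_{193} is bilinear + alternating on E[193], so e_{193}(37*P + 93*Q, 40*P + 101*Q) = e_{193}(P,Q)^(37*101-93*40).
So e_{193}(P,Q) = e_{193}(P',Q')^{159}, since 17*159 = 1 mod 193.
Double-and-add over 11000001: 8-1 doublings, 3-1 additions; each step l_{T,T}/v_{2T} or l_{T,P'}/v at Q'+S for random S.
Result: e(P',Q') = 34045310132821 + 167319749672176*t + 152690507797317*t^2 + 117770264134011*t^3.
Hence e(P,Q) = 113163813883578 + 10509431071515*t + 98104607492211*t^2 + 211857469769794*t^3 in F_{250280680933093^4}^*.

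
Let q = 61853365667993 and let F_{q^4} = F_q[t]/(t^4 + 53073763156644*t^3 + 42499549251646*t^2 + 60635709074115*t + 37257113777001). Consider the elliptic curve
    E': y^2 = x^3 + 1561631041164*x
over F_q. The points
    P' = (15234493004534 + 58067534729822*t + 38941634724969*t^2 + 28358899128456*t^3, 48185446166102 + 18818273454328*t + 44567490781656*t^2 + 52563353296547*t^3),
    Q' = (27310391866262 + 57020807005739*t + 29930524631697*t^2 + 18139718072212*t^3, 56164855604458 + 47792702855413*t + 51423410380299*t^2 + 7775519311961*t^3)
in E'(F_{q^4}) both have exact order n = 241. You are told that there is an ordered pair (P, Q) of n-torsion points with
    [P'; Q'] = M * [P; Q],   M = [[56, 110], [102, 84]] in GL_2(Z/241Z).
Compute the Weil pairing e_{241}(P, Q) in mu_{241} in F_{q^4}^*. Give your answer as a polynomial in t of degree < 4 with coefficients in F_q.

41783587078585 + 36764844834434*t + 22590828993899*t^2 + 3174164673564*t^3

Under M = [[56,110],[102,84]] in GL_2(Z/241), e_{241}(P',Q') = e_{241}(P,Q)^(56*84-110*102 mod 241).
det M = 56*84 - 110*102 = -6516 = 232 (mod 241); 232^{-1} = 107 (mod 241).
n = 241 = (11110001)_2 (8 bits, wt 5); accumulate f_{241,P'}(Q'+S)/f_{241,P'}(S) along the 7-step ladder.
Result: e(P',Q') = 25066524120897 + 1007450597180*t + 54535148477355*t^2 + 30039144277762*t^3.
Raise to 107: e(P,Q) = 41783587078585 + 36764844834434*t + 22590828993899*t^2 + 3174164673564*t^3 in mu_{241}.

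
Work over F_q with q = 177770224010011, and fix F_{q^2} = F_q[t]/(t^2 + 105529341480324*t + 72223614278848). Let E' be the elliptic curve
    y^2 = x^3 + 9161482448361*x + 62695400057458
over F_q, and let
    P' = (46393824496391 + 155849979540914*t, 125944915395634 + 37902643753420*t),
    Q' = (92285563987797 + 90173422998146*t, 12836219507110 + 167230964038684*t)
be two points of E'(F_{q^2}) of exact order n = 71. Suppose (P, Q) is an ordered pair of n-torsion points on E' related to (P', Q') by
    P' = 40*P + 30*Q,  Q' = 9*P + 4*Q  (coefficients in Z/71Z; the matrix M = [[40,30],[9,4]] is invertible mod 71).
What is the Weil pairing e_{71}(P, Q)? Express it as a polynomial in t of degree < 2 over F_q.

46784211130236 + 174433161908138*t

e_{71}(aP+bQ,cP+dQ) = e_{71}(P,Q)^(ad-bc); with (a,b,c,d)=(40,30,9,4) this gives the det-71 law.
det M = 40*4 - 30*9 = -110 = 32 (mod 71); 32^{-1} = 20 (mod 71).
Double-and-add over 1000111: 7-1 doublings, 4-1 additions; each step l_{T,T}/v_{2T} or l_{T,P'}/v at Q'+S for random S.
Miller gives e_{71}(P',Q') = 643908652933 + 106327246196012*t in F_{177770224010011^2}.
Raise to 20: e(P,Q) = 46784211130236 + 174433161908138*t in mu_{71}.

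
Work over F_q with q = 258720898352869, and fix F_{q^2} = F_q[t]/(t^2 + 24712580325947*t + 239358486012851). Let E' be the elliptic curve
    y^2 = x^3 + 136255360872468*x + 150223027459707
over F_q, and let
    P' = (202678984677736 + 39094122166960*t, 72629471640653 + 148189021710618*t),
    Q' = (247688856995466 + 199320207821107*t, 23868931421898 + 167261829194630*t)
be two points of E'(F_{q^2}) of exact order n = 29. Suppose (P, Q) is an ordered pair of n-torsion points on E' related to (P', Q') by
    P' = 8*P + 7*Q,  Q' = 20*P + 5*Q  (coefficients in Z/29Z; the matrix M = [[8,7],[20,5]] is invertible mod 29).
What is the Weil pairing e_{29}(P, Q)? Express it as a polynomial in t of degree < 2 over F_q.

247351407238386 + 98241386165895*t

Under M = [[8,7],[20,5]] in GL_2(Z/29), e_{29}(P',Q') = e_{29}(P,Q)^(8*5-7*20 mod 29).
Hence e(P,Q) = e(P',Q')^{20} where 20 = 16^{-1} mod 29.
Double-and-add over 11101: 5-1 doublings, 4-1 additions; each step l_{T,T}/v_{2T} or l_{T,P'}/v at Q'+S for random S.
e_{29}(P',Q') = 32631284707848 + 244643273581030*t.
Hence e(P,Q) = 247351407238386 + 98241386165895*t in F_{258720898352869^2}^*.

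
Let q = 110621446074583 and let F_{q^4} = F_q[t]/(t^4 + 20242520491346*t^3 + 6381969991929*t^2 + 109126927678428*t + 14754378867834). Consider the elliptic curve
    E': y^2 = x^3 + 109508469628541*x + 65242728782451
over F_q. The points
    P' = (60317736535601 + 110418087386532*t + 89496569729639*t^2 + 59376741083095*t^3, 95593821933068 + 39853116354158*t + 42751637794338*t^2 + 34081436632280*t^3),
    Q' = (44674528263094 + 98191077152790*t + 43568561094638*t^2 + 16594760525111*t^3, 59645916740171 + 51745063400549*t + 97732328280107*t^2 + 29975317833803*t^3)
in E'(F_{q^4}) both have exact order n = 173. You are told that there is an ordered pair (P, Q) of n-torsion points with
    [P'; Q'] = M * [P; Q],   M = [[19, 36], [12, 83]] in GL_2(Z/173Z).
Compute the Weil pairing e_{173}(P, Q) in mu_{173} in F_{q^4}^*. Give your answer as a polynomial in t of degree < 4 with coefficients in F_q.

Alternating bilinearity on E[173] (values in mu_{173} in F_{110621446074583^4}) gives e(P',Q') = e(P,Q)^det(M).
Hence e(P,Q) = e(P',Q')^{76} where 76 = 107^{-1} mod 173.
Build f_{173,P'} and f_{173,Q'} via the 8-bit ladder of 173=10101101_2; evaluate at shifted divisors; quotient in F_{110621446074583^4}.
e_{173}(P',Q') = 47719871700771 + 85428224563422*t + 95734906268601*t^2 + 24963204124692*t^3.
e_{173}(P,Q) = (47719871700771 + 85428224563422*t + 95734906268601*t^2 + 24963204124692*t^3)^{76} = 99515861035466 + 101846836106820*t + 38169046353251*t^2 + 4861623129783*t^3.

99515861035466 + 101846836106820*t + 38169046353251*t^2 + 4861623129783*t^3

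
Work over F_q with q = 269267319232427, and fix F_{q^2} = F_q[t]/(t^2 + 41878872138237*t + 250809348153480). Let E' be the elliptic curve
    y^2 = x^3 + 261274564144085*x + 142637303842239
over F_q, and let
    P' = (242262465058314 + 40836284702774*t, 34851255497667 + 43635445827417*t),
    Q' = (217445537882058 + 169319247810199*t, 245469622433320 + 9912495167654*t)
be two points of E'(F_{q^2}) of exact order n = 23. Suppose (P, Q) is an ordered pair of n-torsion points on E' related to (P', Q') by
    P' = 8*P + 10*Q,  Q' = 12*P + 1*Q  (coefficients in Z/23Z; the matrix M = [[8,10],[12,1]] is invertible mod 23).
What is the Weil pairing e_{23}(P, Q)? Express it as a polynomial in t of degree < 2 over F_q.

Since e_{23}(P,P)=e_{23}(Q,Q)=1 and e_{23}(Q,P)=e_{23}(P,Q)^{-1}, expanding e_{23}(8*P + 10*Q,12*P + 1*Q) leaves e(P,Q)^det(M).
det(M) mod 23 = 3; its inverse in (Z/23)^* is 8 (check: 3*8 mod 23 = 1).
Double-and-add over 10111: 5-1 doublings, 4-1 additions; each step l_{T,T}/v_{2T} or l_{T,P'}/v at Q'+S for random S.
So e_{23}(P',Q') = 199365341737712 + 229891894971559*t.
Finally e_{23}(P,Q) = 38788954473489 + 159643942883226*t.

38788954473489 + 159643942883226*t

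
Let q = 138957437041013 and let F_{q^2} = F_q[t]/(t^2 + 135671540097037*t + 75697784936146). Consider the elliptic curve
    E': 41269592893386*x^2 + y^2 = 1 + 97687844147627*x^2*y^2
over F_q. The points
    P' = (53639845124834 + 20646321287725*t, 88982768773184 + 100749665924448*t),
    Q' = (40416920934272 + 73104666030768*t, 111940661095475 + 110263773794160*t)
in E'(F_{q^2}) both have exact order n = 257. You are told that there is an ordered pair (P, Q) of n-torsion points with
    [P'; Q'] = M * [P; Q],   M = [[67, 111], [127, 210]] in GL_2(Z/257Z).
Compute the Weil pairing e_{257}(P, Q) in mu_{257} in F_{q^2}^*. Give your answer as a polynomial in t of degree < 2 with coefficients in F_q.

Since e_{257}(P,P)=e_{257}(Q,Q)=1 and e_{257}(Q,P)=e_{257}(P,Q)^{-1}, expanding e_{257}(67*P + 111*Q,127*P + 210*Q) leaves e(P,Q)^det(M).
So e_{257}(P,Q) = e_{257}(P',Q')^{19}, since 230*19 = 1 mod 257.
Edwards a_E,d_E -> Montgomery A=0,B=96836415637058 -> Weierstrass 73333266239694,0 via alpha=0,beta=20634796446693.
Build f_{257,P'} and f_{257,Q'} via the 9-bit ladder of 257=100000001_2; evaluate at shifted divisors; quotient in F_{138957437041013^2}.
f_P(D_Q)/f_Q(D_P) = 93956555631372 + 71186005563276*t.
Hence e(P,Q) = 128716944125139 + 128907265114650*t in F_{138957437041013^2}^*.

128716944125139 + 128907265114650*t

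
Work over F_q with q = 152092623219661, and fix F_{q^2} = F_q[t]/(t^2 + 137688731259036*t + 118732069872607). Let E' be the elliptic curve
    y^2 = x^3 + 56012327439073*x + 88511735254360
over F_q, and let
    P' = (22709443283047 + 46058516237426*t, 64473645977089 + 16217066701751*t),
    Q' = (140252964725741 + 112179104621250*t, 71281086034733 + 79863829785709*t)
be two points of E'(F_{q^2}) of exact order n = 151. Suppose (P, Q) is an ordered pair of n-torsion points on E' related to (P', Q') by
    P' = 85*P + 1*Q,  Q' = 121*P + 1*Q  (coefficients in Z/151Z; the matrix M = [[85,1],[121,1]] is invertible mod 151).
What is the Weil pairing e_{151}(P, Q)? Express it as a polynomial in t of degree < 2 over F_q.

e_{151} is bilinear + alternating on E[151], so e_{151}(85*P + 1*Q, 121*P + 1*Q) = e_{151}(P,Q)^(85*1-1*121).
85*1 - 1*121 = -36; reduced mod 151: det = 115, inverse 130.
Miller loop for e_{151} over F_{152092623219661^2}: bits of 151 = 10010111; 7 double steps + 4 add steps, l/v at each.
The quotient is 66242834779086 + 144536969355493*t.
Finally e_{151}(P,Q) = 39893481148975 + 40798931441966*t.

39893481148975 + 40798931441966*t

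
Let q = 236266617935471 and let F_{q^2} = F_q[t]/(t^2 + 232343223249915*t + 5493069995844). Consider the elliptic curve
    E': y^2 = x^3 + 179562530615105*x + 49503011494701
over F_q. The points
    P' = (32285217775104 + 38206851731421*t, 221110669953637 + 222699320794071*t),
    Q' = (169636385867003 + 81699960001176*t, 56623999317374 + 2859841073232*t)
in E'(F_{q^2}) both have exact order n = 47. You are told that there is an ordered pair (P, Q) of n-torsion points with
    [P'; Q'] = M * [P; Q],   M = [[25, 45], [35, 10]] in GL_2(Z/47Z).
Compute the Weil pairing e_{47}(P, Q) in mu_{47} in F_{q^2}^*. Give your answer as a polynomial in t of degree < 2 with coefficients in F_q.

211280038499910 + 185522486866662*t

Under M = [[25,45],[35,10]] in GL_2(Z/47), e_{47}(P',Q') = e_{47}(P,Q)^(25*10-45*35 mod 47).
So e_{47}(P,Q) = e_{47}(P',Q')^{26}, since 38*26 = 1 mod 47.
Miller loop for e_{47} over F_{236266617935471^2}: bits of 47 = 101111; 5 double steps + 4 add steps, l/v at each.
Result: e(P',Q') = 125872694420577 + 213476400230201*t.
Hence e(P,Q) = 211280038499910 + 185522486866662*t in F_{236266617935471^2}^*.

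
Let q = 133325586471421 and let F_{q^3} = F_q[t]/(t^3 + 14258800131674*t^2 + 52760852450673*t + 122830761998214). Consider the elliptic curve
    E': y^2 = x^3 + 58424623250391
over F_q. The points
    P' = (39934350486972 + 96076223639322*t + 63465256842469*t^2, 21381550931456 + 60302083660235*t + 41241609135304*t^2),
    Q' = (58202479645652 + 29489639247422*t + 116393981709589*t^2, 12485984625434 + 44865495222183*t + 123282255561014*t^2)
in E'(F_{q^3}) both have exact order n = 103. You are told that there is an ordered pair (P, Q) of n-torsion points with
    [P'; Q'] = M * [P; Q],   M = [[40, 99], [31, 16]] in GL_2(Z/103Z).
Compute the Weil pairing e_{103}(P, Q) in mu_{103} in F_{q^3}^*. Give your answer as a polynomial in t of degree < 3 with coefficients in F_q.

90133177195270 + 37826316479764*t + 60244250964916*t^2

e_{103} is bilinear + alternating on E[103], so e_{103}(40*P + 99*Q, 31*P + 16*Q) = e_{103}(P,Q)^(40*16-99*31).
Hence e(P,Q) = e(P',Q')^{12} where 12 = 43^{-1} mod 103.
Run Miller on y^2=x^3+58424623250391 over F_{133325586471421}: ladder 1100111 (7 bits); e = f_P(D_Q)/f_Q(D_P).
Miller gives e_{103}(P',Q') = 101252903722670 + 129448458679750*t + 128279348799886*t^2 in F_{133325586471421^3}.
e_{103}(P,Q) = (101252903722670 + 129448458679750*t + 128279348799886*t^2)^{12} = 90133177195270 + 37826316479764*t + 60244250964916*t^2.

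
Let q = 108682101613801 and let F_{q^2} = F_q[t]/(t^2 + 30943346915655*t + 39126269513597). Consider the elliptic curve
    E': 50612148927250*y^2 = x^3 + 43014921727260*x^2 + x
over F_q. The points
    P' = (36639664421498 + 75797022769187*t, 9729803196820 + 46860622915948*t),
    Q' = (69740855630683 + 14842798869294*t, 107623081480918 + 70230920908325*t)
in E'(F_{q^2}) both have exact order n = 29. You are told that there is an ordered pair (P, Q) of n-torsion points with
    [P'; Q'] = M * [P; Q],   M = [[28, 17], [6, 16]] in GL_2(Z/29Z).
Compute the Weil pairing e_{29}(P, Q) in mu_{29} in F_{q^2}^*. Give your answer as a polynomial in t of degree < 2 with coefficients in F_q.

e_{29}(aP+bQ,cP+dQ) = e_{29}(P,Q)^(ad-bc); with (a,b,c,d)=(28,17,6,16) this gives the det-29 law.
det(M) mod 29 = 27; its inverse in (Z/29)^* is 14 (check: 27*14 mod 29 = 1).
Set x_W=15725660678501*u+9150199800264, y_W=15725660678501*v; then E': y_W^2=x_W^3+92388323972771*x_W.
Miller loop for e_{29} over F_{108682101613801^2}: bits of 29 = 11101; 4 double steps + 3 add steps, l/v at each.
So e_{29}(P',Q') = 60363530037883 + 65623535271684*t.
Finally e_{29}(P,Q) = 105517769758745 + 10115506725432*t.

105517769758745 + 10115506725432*t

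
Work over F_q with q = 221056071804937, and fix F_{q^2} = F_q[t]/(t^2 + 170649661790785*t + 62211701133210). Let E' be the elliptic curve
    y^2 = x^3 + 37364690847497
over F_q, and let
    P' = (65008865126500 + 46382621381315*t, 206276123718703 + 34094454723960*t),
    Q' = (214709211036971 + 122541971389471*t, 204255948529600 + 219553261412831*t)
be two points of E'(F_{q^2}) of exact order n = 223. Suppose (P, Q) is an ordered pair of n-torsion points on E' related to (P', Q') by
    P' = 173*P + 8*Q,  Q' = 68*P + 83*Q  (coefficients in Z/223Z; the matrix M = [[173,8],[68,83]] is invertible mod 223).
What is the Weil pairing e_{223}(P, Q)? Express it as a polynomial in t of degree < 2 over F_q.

e_{223}(aP+bQ,cP+dQ) = e_{223}(P,Q)^(ad-bc); with (a,b,c,d)=(173,8,68,83) this gives the det-223 law.
173*83 - 8*68 = 13815; reduced mod 223: det = 212, inverse 81.
Miller loop for e_{223} over F_{221056071804937^2}: bits of 223 = 11011111; 7 double steps + 6 add steps, l/v at each.
f_P(D_Q)/f_Q(D_P) = 220989641789497 + 156870885969418*t.
Thus e_{223}(P,Q) = 169056223293282 + 130931458235970*t.

169056223293282 + 130931458235970*t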